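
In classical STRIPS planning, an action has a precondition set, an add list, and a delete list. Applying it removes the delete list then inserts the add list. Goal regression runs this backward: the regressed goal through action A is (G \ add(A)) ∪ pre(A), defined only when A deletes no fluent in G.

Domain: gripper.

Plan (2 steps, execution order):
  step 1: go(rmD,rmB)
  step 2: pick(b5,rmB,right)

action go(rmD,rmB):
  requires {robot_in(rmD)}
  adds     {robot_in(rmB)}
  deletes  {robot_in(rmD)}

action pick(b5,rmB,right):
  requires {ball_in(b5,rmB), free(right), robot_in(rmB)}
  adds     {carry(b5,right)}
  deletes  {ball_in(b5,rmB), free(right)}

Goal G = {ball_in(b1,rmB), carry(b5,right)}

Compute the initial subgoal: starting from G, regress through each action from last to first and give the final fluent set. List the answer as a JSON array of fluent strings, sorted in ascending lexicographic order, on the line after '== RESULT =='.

Regress step by step:
  through step 2 (pick(b5,rmB,right)): drop {carry(b5,right)}, keep {ball_in(b1,rmB)}, require {ball_in(b5,rmB), free(right), robot_in(rmB)}
    → {ball_in(b1,rmB), ball_in(b5,rmB), free(right), robot_in(rmB)}
  through step 1 (go(rmD,rmB)): drop {robot_in(rmB)}, keep {ball_in(b1,rmB), ball_in(b5,rmB), free(right)}, require {robot_in(rmD)}
    → {ball_in(b1,rmB), ball_in(b5,rmB), free(right), robot_in(rmD)}

== RESULT ==
["ball_in(b1,rmB)", "ball_in(b5,rmB)", "free(right)", "robot_in(rmD)"]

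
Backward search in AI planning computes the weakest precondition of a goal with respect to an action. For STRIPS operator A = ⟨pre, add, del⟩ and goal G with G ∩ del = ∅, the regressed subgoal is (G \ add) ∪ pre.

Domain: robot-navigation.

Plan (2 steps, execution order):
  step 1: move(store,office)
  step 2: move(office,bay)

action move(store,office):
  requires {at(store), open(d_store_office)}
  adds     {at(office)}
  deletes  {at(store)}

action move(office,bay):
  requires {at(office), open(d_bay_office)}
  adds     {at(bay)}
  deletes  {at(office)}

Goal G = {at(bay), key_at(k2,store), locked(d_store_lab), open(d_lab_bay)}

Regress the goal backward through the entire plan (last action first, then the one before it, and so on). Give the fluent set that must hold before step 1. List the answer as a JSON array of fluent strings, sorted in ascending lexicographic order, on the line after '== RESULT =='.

Work backward from the goal:
  through step 2 (move(office,bay)): drop {at(bay)}, keep {key_at(k2,store), locked(d_store_lab), open(d_lab_bay)}, require {at(office), open(d_bay_office)}
    → {at(office), key_at(k2,store), locked(d_store_lab), open(d_bay_office), open(d_lab_bay)}
  through step 1 (move(store,office)): drop {at(office)}, keep {key_at(k2,store), locked(d_store_lab), open(d_bay_office), open(d_lab_bay)}, require {at(store), open(d_store_office)}
    → {at(store), key_at(k2,store), locked(d_store_lab), open(d_bay_office), open(d_lab_bay), open(d_store_office)}

== RESULT ==
["at(store)", "key_at(k2,store)", "locked(d_store_lab)", "open(d_bay_office)", "open(d_lab_bay)", "open(d_store_office)"]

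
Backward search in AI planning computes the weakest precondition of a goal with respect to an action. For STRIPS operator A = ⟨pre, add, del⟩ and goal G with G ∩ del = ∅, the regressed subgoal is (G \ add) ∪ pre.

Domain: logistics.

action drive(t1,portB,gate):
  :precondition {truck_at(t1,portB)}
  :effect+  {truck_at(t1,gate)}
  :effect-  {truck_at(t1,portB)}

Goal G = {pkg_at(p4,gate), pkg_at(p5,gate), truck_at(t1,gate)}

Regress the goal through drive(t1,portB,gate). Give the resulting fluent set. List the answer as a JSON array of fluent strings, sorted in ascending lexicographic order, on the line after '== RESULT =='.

Regress:
  G ∩ del = {}  (empty — regression defined)
  G \ add = {pkg_at(p4,gate), pkg_at(p5,gate), truck_at(t1,gate)} \ {truck_at(t1,gate)} = {pkg_at(p4,gate), pkg_at(p5,gate)}
  ∪ pre   = {pkg_at(p4,gate), pkg_at(p5,gate)} ∪ {truck_at(t1,portB)}
          = {pkg_at(p4,gate), pkg_at(p5,gate), truck_at(t1,portB)}

== RESULT ==
["pkg_at(p4,gate)", "pkg_at(p5,gate)", "truck_at(t1,portB)"]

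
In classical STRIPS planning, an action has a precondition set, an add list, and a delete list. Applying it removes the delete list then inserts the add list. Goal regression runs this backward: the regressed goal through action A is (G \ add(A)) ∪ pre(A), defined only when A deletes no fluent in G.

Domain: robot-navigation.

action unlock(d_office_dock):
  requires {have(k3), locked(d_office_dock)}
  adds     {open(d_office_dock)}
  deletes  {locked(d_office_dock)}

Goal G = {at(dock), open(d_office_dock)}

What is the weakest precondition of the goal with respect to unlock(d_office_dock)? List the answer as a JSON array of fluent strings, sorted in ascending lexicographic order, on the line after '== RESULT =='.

Regress:
  G ∩ del = {}  (empty — regression defined)
  G \ add = {at(dock), open(d_office_dock)} \ {open(d_office_dock)} = {at(dock)}
  ∪ pre   = {at(dock)} ∪ {have(k3), locked(d_office_dock)}
          = {at(dock), have(k3), locked(d_office_dock)}

== RESULT ==
["at(dock)", "have(k3)", "locked(d_office_dock)"]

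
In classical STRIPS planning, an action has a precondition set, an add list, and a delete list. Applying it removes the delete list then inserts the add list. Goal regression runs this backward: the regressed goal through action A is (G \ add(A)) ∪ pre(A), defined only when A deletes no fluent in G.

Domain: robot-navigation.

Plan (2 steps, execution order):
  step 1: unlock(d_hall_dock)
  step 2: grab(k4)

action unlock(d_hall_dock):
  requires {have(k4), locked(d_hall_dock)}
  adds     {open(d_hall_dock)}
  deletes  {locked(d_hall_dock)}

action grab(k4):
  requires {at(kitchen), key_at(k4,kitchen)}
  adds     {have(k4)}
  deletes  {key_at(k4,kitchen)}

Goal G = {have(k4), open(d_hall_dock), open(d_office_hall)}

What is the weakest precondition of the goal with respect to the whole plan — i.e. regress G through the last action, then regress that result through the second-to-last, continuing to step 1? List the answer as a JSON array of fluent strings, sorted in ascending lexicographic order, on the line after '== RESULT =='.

Regress step by step:
  through step 2 (grab(k4)): drop {have(k4)}, keep {open(d_hall_dock), open(d_office_hall)}, require {at(kitchen), key_at(k4,kitchen)}
    → {at(kitchen), key_at(k4,kitchen), open(d_hall_dock), open(d_office_hall)}
  through step 1 (unlock(d_hall_dock)): drop {open(d_hall_dock)}, keep {at(kitchen), key_at(k4,kitchen), open(d_office_hall)}, require {have(k4), locked(d_hall_dock)}
    → {at(kitchen), have(k4), key_at(k4,kitchen), locked(d_hall_dock), open(d_office_hall)}

== RESULT ==
["at(kitchen)", "have(k4)", "key_at(k4,kitchen)", "locked(d_hall_dock)", "open(d_office_hall)"]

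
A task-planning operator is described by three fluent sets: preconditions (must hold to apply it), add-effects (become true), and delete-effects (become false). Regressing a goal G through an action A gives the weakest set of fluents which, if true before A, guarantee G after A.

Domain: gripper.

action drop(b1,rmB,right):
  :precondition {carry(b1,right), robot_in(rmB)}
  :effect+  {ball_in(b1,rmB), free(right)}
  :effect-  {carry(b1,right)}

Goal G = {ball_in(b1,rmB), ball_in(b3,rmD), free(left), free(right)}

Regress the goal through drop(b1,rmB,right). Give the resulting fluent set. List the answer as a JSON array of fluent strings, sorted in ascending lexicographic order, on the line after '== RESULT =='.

Compute (G \ add) ∪ pre:
  G ∩ del = {}  (empty — regression defined)
  G \ add = {ball_in(b1,rmB), ball_in(b3,rmD), free(left), free(right)} \ {ball_in(b1,rmB), free(right)} = {ball_in(b3,rmD), free(left)}
  ∪ pre   = {ball_in(b3,rmD), free(left)} ∪ {carry(b1,right), robot_in(rmB)}
          = {ball_in(b3,rmD), carry(b1,right), free(left), robot_in(rmB)}

== RESULT ==
["ball_in(b3,rmD)", "carry(b1,right)", "free(left)", "robot_in(rmB)"]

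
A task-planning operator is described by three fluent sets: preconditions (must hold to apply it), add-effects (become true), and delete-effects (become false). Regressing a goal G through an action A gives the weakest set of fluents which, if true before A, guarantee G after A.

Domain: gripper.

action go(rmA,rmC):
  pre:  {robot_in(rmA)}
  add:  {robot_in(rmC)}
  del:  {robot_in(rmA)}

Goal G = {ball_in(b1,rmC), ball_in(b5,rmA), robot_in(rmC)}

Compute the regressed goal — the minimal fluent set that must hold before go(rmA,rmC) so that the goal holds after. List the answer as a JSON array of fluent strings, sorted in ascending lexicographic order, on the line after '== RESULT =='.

Regress:
  G ∩ del = {}  (empty — regression defined)
  G \ add = {ball_in(b1,rmC), ball_in(b5,rmA), robot_in(rmC)} \ {robot_in(rmC)} = {ball_in(b1,rmC), ball_in(b5,rmA)}
  ∪ pre   = {ball_in(b1,rmC), ball_in(b5,rmA)} ∪ {robot_in(rmA)}
          = {ball_in(b1,rmC), ball_in(b5,rmA), robot_in(rmA)}

== RESULT ==
["ball_in(b1,rmC)", "ball_in(b5,rmA)", "robot_in(rmA)"]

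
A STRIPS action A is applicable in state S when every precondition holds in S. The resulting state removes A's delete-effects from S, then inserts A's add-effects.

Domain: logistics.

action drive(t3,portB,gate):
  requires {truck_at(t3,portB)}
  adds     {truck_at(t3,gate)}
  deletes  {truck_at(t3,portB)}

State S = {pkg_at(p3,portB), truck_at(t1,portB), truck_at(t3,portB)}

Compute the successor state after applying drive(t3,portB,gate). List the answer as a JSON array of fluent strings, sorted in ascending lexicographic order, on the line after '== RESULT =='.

Progress:
  pre ⊆ S: {truck_at(t3,portB)} ⊆ S  — applicable
  S \ del = {pkg_at(p3,portB), truck_at(t1,portB)}
  ∪ add   = {pkg_at(p3,portB), truck_at(t1,portB), truck_at(t3,gate)}

== RESULT ==
["pkg_at(p3,portB)", "truck_at(t1,portB)", "truck_at(t3,gate)"]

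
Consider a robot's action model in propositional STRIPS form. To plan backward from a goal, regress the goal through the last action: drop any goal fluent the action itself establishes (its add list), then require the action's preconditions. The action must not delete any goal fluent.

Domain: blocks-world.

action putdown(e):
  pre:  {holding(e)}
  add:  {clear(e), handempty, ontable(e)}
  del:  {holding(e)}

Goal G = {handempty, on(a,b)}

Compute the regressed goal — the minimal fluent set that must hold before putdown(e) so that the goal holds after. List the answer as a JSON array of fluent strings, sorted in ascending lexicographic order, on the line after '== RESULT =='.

Compute (G \ add) ∪ pre:
  G ∩ del = {}  (empty — regression defined)
  G \ add = {handempty, on(a,b)} \ {clear(e), handempty, ontable(e)} = {on(a,b)}
  ∪ pre   = {on(a,b)} ∪ {holding(e)}
          = {holding(e), on(a,b)}

== RESULT ==
["holding(e)", "on(a,b)"]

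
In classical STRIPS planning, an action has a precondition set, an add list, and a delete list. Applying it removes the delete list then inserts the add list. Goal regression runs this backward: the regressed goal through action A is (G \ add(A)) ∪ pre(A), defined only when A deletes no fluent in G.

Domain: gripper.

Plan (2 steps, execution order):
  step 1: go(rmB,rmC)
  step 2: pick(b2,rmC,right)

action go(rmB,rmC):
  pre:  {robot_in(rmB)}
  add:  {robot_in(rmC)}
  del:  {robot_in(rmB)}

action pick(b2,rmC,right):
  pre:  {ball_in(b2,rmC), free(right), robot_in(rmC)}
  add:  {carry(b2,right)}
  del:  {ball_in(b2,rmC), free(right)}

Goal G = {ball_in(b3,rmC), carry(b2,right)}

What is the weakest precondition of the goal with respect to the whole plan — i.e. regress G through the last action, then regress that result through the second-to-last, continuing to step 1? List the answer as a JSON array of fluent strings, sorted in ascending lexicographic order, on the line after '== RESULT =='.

Regress step by step:
  through step 2 (pick(b2,rmC,right)): drop {carry(b2,right)}, keep {ball_in(b3,rmC)}, require {ball_in(b2,rmC), free(right), robot_in(rmC)}
    → {ball_in(b2,rmC), ball_in(b3,rmC), free(right), robot_in(rmC)}
  through step 1 (go(rmB,rmC)): drop {robot_in(rmC)}, keep {ball_in(b2,rmC), ball_in(b3,rmC), free(right)}, require {robot_in(rmB)}
    → {ball_in(b2,rmC), ball_in(b3,rmC), free(right), robot_in(rmB)}

== RESULT ==
["ball_in(b2,rmC)", "ball_in(b3,rmC)", "free(right)", "robot_in(rmB)"]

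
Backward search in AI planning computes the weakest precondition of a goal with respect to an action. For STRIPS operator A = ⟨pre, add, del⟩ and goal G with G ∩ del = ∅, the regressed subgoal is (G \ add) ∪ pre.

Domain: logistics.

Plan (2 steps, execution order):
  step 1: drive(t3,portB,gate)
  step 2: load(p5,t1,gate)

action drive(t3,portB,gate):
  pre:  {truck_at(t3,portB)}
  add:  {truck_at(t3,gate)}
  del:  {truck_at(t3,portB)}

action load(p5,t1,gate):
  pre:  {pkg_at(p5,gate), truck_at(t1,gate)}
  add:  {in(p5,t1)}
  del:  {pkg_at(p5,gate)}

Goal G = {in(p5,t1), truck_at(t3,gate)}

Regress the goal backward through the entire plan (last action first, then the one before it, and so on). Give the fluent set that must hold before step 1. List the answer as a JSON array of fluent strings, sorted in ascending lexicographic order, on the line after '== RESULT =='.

Work backward from the goal:
  through step 2 (load(p5,t1,gate)): drop {in(p5,t1)}, keep {truck_at(t3,gate)}, require {pkg_at(p5,gate), truck_at(t1,gate)}
    → {pkg_at(p5,gate), truck_at(t1,gate), truck_at(t3,gate)}
  through step 1 (drive(t3,portB,gate)): drop {truck_at(t3,gate)}, keep {pkg_at(p5,gate), truck_at(t1,gate)}, require {truck_at(t3,portB)}
    → {pkg_at(p5,gate), truck_at(t1,gate), truck_at(t3,portB)}

== RESULT ==
["pkg_at(p5,gate)", "truck_at(t1,gate)", "truck_at(t3,portB)"]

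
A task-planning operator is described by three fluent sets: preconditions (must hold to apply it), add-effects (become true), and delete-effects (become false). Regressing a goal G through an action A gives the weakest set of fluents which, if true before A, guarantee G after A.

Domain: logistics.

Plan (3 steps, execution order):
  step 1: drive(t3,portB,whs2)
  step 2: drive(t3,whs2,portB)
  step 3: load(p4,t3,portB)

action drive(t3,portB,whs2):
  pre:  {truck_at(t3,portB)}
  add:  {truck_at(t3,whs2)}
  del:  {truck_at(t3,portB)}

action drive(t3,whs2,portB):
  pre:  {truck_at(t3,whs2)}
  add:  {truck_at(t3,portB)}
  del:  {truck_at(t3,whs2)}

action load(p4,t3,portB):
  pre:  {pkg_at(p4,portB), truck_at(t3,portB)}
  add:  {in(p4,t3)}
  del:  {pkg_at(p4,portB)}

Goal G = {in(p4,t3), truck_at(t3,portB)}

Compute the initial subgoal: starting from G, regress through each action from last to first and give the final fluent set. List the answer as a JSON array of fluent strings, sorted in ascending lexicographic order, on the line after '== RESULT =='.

Work backward from the goal:
  through step 3 (load(p4,t3,portB)): drop {in(p4,t3)}, keep {truck_at(t3,portB)}, require {pkg_at(p4,portB), truck_at(t3,portB)}
    → {pkg_at(p4,portB), truck_at(t3,portB)}
  through step 2 (drive(t3,whs2,portB)): drop {truck_at(t3,portB)}, keep {pkg_at(p4,portB)}, require {truck_at(t3,whs2)}
    → {pkg_at(p4,portB), truck_at(t3,whs2)}
  through step 1 (drive(t3,portB,whs2)): drop {truck_at(t3,whs2)}, keep {pkg_at(p4,portB)}, require {truck_at(t3,portB)}
    → {pkg_at(p4,portB), truck_at(t3,portB)}

== RESULT ==
["pkg_at(p4,portB)", "truck_at(t3,portB)"]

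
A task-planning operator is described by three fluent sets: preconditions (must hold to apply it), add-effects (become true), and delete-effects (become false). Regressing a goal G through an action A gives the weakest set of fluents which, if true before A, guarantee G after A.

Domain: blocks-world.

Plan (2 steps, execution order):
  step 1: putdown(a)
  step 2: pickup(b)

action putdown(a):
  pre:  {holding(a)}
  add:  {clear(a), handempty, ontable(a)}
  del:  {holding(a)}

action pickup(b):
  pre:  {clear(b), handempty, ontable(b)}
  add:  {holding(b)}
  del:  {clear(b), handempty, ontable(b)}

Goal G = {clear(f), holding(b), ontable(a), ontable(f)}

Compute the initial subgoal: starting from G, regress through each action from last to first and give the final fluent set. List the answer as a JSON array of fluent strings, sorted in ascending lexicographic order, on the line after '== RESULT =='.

Work backward from the goal:
  through step 2 (pickup(b)): drop {holding(b)}, keep {clear(f), ontable(a), ontable(f)}, require {clear(b), handempty, ontable(b)}
    → {clear(b), clear(f), handempty, ontable(a), ontable(b), ontable(f)}
  through step 1 (putdown(a)): drop {handempty, ontable(a)}, keep {clear(b), clear(f), ontable(b), ontable(f)}, require {holding(a)}
    → {clear(b), clear(f), holding(a), ontable(b), ontable(f)}

== RESULT ==
["clear(b)", "clear(f)", "holding(a)", "ontable(b)", "ontable(f)"]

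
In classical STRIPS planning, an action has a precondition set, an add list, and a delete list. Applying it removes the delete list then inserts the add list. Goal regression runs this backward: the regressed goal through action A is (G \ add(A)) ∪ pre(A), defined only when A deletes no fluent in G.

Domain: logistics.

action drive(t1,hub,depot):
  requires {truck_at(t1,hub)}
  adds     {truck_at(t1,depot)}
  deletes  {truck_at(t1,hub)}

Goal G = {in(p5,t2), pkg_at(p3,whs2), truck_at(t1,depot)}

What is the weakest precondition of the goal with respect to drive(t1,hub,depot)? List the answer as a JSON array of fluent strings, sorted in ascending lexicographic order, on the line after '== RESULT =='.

Regress:
  G ∩ del = {}  (empty — regression defined)
  G \ add = {in(p5,t2), pkg_at(p3,whs2), truck_at(t1,depot)} \ {truck_at(t1,depot)} = {in(p5,t2), pkg_at(p3,whs2)}
  ∪ pre   = {in(p5,t2), pkg_at(p3,whs2)} ∪ {truck_at(t1,hub)}
          = {in(p5,t2), pkg_at(p3,whs2), truck_at(t1,hub)}

== RESULT ==
["in(p5,t2)", "pkg_at(p3,whs2)", "truck_at(t1,hub)"]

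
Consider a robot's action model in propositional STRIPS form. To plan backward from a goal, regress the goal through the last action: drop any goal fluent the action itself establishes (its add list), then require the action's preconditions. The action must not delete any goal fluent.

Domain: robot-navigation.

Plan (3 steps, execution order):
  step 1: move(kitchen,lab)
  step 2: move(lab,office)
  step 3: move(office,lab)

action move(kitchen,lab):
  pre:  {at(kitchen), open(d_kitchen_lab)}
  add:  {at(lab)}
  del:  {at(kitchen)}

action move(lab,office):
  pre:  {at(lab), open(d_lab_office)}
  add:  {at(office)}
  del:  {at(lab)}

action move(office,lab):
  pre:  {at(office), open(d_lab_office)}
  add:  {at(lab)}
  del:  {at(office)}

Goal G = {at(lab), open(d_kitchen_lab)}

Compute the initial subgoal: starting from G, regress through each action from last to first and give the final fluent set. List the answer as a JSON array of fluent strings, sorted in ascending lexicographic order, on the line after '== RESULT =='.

Work backward from the goal:
  through step 3 (move(office,lab)): drop {at(lab)}, keep {open(d_kitchen_lab)}, require {at(office), open(d_lab_office)}
    → {at(office), open(d_kitchen_lab), open(d_lab_office)}
  through step 2 (move(lab,office)): drop {at(office)}, keep {open(d_kitchen_lab), open(d_lab_office)}, require {at(lab), open(d_lab_office)}
    → {at(lab), open(d_kitchen_lab), open(d_lab_office)}
  through step 1 (move(kitchen,lab)): drop {at(lab)}, keep {open(d_kitchen_lab), open(d_lab_office)}, require {at(kitchen), open(d_kitchen_lab)}
    → {at(kitchen), open(d_kitchen_lab), open(d_lab_office)}

== RESULT ==
["at(kitchen)", "open(d_kitchen_lab)", "open(d_lab_office)"]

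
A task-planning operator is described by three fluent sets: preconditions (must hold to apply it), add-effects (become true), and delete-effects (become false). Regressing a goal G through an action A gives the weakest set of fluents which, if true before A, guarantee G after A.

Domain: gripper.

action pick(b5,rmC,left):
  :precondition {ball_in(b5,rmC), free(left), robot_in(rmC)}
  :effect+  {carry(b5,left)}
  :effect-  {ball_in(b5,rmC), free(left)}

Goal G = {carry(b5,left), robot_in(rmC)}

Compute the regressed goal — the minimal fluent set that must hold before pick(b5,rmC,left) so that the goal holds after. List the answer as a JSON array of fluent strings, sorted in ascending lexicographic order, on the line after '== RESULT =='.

Compute (G \ add) ∪ pre:
  G ∩ del = {}  (empty — regression defined)
  G \ add = {carry(b5,left), robot_in(rmC)} \ {carry(b5,left)} = {robot_in(rmC)}
  ∪ pre   = {robot_in(rmC)} ∪ {ball_in(b5,rmC), free(left), robot_in(rmC)}
          = {ball_in(b5,rmC), free(left), robot_in(rmC)}

== RESULT ==
["ball_in(b5,rmC)", "free(left)", "robot_in(rmC)"]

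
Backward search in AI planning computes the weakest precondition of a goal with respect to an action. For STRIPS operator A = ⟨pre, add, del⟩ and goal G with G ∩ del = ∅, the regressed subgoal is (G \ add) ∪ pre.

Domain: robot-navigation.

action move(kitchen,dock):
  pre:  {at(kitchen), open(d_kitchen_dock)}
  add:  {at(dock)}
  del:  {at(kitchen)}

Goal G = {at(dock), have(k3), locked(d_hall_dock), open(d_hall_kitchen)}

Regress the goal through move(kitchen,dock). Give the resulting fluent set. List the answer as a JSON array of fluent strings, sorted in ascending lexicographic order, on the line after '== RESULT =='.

Regress:
  G ∩ del = {}  (empty — regression defined)
  G \ add = {at(dock), have(k3), locked(d_hall_dock), open(d_hall_kitchen)} \ {at(dock)} = {have(k3), locked(d_hall_dock), open(d_hall_kitchen)}
  ∪ pre   = {have(k3), locked(d_hall_dock), open(d_hall_kitchen)} ∪ {at(kitchen), open(d_kitchen_dock)}
          = {at(kitchen), have(k3), locked(d_hall_dock), open(d_hall_kitchen), open(d_kitchen_dock)}

== RESULT ==
["at(kitchen)", "have(k3)", "locked(d_hall_dock)", "open(d_hall_kitchen)", "open(d_kitchen_dock)"]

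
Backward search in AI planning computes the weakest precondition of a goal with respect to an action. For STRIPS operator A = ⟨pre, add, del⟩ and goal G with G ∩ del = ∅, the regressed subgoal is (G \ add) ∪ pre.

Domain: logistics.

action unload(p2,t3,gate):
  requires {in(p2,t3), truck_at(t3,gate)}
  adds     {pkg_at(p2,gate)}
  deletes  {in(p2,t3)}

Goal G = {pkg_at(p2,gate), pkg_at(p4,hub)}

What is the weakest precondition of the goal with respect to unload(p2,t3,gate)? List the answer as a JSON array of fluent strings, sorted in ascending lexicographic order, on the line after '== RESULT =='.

Compute (G \ add) ∪ pre:
  G ∩ del = {}  (empty — regression defined)
  G \ add = {pkg_at(p2,gate), pkg_at(p4,hub)} \ {pkg_at(p2,gate)} = {pkg_at(p4,hub)}
  ∪ pre   = {pkg_at(p4,hub)} ∪ {in(p2,t3), truck_at(t3,gate)}
          = {in(p2,t3), pkg_at(p4,hub), truck_at(t3,gate)}

== RESULT ==
["in(p2,t3)", "pkg_at(p4,hub)", "truck_at(t3,gate)"]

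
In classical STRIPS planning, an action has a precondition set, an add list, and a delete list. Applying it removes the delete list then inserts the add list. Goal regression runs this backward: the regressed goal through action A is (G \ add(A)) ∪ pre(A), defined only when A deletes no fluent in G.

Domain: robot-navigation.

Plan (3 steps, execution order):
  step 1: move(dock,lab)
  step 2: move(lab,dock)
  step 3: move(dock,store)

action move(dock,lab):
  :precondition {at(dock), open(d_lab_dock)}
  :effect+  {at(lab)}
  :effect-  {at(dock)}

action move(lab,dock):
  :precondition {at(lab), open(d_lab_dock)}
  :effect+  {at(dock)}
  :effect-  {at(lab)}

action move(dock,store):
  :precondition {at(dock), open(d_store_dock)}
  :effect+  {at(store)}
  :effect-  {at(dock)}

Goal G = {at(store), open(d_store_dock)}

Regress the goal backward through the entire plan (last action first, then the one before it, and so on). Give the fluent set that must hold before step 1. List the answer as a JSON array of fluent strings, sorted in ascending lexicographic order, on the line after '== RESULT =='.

Work backward from the goal:
  through step 3 (move(dock,store)): drop {at(store)}, keep {open(d_store_dock)}, require {at(dock), open(d_store_dock)}
    → {at(dock), open(d_store_dock)}
  through step 2 (move(lab,dock)): drop {at(dock)}, keep {open(d_store_dock)}, require {at(lab), open(d_lab_dock)}
    → {at(lab), open(d_lab_dock), open(d_store_dock)}
  through step 1 (move(dock,lab)): drop {at(lab)}, keep {open(d_lab_dock), open(d_store_dock)}, require {at(dock), open(d_lab_dock)}
    → {at(dock), open(d_lab_dock), open(d_store_dock)}

== RESULT ==
["at(dock)", "open(d_lab_dock)", "open(d_store_dock)"]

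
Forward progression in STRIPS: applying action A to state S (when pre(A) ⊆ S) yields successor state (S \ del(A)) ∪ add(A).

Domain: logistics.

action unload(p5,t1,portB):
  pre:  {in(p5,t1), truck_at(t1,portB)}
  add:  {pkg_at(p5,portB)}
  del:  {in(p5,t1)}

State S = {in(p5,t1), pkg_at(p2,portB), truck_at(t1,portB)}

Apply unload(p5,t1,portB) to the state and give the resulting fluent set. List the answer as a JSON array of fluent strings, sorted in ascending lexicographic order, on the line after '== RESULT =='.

Compute (S \ del) ∪ add:
  pre ⊆ S: {in(p5,t1), truck_at(t1,portB)} ⊆ S  — applicable
  S \ del = {pkg_at(p2,portB), truck_at(t1,portB)}
  ∪ add   = {pkg_at(p2,portB), pkg_at(p5,portB), truck_at(t1,portB)}

== RESULT ==
["pkg_at(p2,portB)", "pkg_at(p5,portB)", "truck_at(t1,portB)"]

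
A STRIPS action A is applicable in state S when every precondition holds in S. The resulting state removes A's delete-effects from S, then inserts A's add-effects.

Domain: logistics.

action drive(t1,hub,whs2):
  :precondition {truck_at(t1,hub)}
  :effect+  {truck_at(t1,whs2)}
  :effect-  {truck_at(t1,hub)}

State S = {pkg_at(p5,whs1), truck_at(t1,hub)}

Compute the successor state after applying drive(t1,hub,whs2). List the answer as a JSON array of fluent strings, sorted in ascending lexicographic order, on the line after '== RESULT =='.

Compute (S \ del) ∪ add:
  pre ⊆ S: {truck_at(t1,hub)} ⊆ S  — applicable
  S \ del = {pkg_at(p5,whs1)}
  ∪ add   = {pkg_at(p5,whs1), truck_at(t1,whs2)}

== RESULT ==
["pkg_at(p5,whs1)", "truck_at(t1,whs2)"]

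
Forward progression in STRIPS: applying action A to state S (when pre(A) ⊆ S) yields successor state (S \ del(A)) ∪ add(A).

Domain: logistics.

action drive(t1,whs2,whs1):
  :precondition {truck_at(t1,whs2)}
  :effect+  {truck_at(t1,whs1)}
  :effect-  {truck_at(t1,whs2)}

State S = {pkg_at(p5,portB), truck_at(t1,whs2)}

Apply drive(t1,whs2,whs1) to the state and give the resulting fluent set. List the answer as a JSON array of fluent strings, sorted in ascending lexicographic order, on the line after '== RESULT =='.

Compute (S \ del) ∪ add:
  pre ⊆ S: {truck_at(t1,whs2)} ⊆ S  — applicable
  S \ del = {pkg_at(p5,portB)}
  ∪ add   = {pkg_at(p5,portB), truck_at(t1,whs1)}

== RESULT ==
["pkg_at(p5,portB)", "truck_at(t1,whs1)"]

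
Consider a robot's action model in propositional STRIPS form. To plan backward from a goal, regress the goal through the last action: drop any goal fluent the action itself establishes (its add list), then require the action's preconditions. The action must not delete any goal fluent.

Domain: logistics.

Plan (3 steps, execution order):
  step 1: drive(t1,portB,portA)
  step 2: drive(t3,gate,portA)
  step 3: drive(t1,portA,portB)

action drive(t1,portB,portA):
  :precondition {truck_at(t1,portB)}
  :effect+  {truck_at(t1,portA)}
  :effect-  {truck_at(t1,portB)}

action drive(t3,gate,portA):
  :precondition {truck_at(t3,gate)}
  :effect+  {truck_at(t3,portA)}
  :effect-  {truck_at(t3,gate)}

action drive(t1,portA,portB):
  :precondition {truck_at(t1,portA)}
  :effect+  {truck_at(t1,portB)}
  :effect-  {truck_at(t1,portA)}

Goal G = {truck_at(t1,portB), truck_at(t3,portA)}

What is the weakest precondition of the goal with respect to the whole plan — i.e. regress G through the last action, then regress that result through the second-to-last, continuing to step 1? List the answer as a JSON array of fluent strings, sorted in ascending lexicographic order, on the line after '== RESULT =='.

Work backward from the goal:
  through step 3 (drive(t1,portA,portB)): drop {truck_at(t1,portB)}, keep {truck_at(t3,portA)}, require {truck_at(t1,portA)}
    → {truck_at(t1,portA), truck_at(t3,portA)}
  through step 2 (drive(t3,gate,portA)): drop {truck_at(t3,portA)}, keep {truck_at(t1,portA)}, require {truck_at(t3,gate)}
    → {truck_at(t1,portA), truck_at(t3,gate)}
  through step 1 (drive(t1,portB,portA)): drop {truck_at(t1,portA)}, keep {truck_at(t3,gate)}, require {truck_at(t1,portB)}
    → {truck_at(t1,portB), truck_at(t3,gate)}

== RESULT ==
["truck_at(t1,portB)", "truck_at(t3,gate)"]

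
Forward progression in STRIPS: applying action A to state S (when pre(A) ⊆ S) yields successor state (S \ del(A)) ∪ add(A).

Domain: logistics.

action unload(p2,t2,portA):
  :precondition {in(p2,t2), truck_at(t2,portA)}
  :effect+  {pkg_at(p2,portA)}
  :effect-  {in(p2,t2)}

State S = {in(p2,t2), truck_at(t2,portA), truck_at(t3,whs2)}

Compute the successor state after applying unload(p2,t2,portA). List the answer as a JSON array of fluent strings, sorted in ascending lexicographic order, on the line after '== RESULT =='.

Progress:
  pre ⊆ S: {in(p2,t2), truck_at(t2,portA)} ⊆ S  — applicable
  S \ del = {truck_at(t2,portA), truck_at(t3,whs2)}
  ∪ add   = {pkg_at(p2,portA), truck_at(t2,portA), truck_at(t3,whs2)}

== RESULT ==
["pkg_at(p2,portA)", "truck_at(t2,portA)", "truck_at(t3,whs2)"]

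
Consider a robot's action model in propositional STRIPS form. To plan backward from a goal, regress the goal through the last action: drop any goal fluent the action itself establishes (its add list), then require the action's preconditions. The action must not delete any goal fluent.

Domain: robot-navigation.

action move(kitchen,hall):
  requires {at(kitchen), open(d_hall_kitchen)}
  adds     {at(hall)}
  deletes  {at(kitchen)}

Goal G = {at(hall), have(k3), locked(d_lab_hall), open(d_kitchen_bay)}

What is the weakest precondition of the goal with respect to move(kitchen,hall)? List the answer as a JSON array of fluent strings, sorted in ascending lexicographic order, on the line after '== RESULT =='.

Compute (G \ add) ∪ pre:
  G ∩ del = {}  (empty — regression defined)
  G \ add = {at(hall), have(k3), locked(d_lab_hall), open(d_kitchen_bay)} \ {at(hall)} = {have(k3), locked(d_lab_hall), open(d_kitchen_bay)}
  ∪ pre   = {have(k3), locked(d_lab_hall), open(d_kitchen_bay)} ∪ {at(kitchen), open(d_hall_kitchen)}
          = {at(kitchen), have(k3), locked(d_lab_hall), open(d_hall_kitchen), open(d_kitchen_bay)}

== RESULT ==
["at(kitchen)", "have(k3)", "locked(d_lab_hall)", "open(d_hall_kitchen)", "open(d_kitchen_bay)"]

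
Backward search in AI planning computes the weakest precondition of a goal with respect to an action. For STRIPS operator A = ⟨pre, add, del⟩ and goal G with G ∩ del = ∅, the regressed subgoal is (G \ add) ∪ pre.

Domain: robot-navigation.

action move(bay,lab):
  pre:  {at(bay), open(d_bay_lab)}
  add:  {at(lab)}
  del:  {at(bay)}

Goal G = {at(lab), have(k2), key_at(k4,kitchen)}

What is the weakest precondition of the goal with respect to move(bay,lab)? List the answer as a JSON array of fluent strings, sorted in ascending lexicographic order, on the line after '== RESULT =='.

Regress:
  G ∩ del = {}  (empty — regression defined)
  G \ add = {at(lab), have(k2), key_at(k4,kitchen)} \ {at(lab)} = {have(k2), key_at(k4,kitchen)}
  ∪ pre   = {have(k2), key_at(k4,kitchen)} ∪ {at(bay), open(d_bay_lab)}
          = {at(bay), have(k2), key_at(k4,kitchen), open(d_bay_lab)}

== RESULT ==
["at(bay)", "have(k2)", "key_at(k4,kitchen)", "open(d_bay_lab)"]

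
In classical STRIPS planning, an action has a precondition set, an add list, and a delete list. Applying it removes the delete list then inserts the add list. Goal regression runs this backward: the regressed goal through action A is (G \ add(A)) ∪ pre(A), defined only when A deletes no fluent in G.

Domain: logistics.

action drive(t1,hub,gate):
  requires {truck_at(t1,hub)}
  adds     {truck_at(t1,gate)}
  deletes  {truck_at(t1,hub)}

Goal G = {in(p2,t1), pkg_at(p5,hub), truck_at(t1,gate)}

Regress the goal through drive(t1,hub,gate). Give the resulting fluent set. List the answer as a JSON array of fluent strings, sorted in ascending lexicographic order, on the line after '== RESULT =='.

Compute (G \ add) ∪ pre:
  G ∩ del = {}  (empty — regression defined)
  G \ add = {in(p2,t1), pkg_at(p5,hub), truck_at(t1,gate)} \ {truck_at(t1,gate)} = {in(p2,t1), pkg_at(p5,hub)}
  ∪ pre   = {in(p2,t1), pkg_at(p5,hub)} ∪ {truck_at(t1,hub)}
          = {in(p2,t1), pkg_at(p5,hub), truck_at(t1,hub)}

== RESULT ==
["in(p2,t1)", "pkg_at(p5,hub)", "truck_at(t1,hub)"]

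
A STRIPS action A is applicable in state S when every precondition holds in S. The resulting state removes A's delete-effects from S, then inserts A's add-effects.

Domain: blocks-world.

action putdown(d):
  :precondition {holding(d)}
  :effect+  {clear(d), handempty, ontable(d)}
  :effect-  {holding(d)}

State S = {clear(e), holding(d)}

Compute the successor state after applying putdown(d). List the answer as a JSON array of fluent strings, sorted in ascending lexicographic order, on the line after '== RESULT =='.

Progress:
  pre ⊆ S: {holding(d)} ⊆ S  — applicable
  S \ del = {clear(e)}
  ∪ add   = {clear(d), clear(e), handempty, ontable(d)}

== RESULT ==
["clear(d)", "clear(e)", "handempty", "ontable(d)"]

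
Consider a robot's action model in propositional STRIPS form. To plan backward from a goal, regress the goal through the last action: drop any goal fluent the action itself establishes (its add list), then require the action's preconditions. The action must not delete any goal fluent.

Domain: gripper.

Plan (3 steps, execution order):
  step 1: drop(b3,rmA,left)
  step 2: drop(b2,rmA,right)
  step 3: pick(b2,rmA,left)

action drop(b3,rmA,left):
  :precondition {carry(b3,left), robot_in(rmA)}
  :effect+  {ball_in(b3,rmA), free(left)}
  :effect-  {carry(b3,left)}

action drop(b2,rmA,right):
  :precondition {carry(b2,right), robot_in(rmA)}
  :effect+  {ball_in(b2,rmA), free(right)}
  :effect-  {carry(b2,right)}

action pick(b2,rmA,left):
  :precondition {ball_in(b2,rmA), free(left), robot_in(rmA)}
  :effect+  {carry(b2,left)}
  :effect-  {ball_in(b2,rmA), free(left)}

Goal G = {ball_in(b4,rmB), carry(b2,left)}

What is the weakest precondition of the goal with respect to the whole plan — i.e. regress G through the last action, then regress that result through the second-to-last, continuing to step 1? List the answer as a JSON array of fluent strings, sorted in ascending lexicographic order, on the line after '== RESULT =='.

Work backward from the goal:
  through step 3 (pick(b2,rmA,left)): drop {carry(b2,left)}, keep {ball_in(b4,rmB)}, require {ball_in(b2,rmA), free(left), robot_in(rmA)}
    → {ball_in(b2,rmA), ball_in(b4,rmB), free(left), robot_in(rmA)}
  through step 2 (drop(b2,rmA,right)): drop {ball_in(b2,rmA)}, keep {ball_in(b4,rmB), free(left), robot_in(rmA)}, require {carry(b2,right), robot_in(rmA)}
    → {ball_in(b4,rmB), carry(b2,right), free(left), robot_in(rmA)}
  through step 1 (drop(b3,rmA,left)): drop {free(left)}, keep {ball_in(b4,rmB), carry(b2,right), robot_in(rmA)}, require {carry(b3,left), robot_in(rmA)}
    → {ball_in(b4,rmB), carry(b2,right), carry(b3,left), robot_in(rmA)}

== RESULT ==
["ball_in(b4,rmB)", "carry(b2,right)", "carry(b3,left)", "robot_in(rmA)"]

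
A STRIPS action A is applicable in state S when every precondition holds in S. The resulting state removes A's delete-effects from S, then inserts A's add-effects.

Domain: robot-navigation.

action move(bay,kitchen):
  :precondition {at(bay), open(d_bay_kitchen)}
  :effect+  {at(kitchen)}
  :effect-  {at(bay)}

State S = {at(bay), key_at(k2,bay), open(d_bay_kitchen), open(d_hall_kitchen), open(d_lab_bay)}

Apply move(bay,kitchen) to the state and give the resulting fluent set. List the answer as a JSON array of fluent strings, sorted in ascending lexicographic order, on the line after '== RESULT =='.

Compute (S \ del) ∪ add:
  pre ⊆ S: {at(bay), open(d_bay_kitchen)} ⊆ S  — applicable
  S \ del = {key_at(k2,bay), open(d_bay_kitchen), open(d_hall_kitchen), open(d_lab_bay)}
  ∪ add   = {at(kitchen), key_at(k2,bay), open(d_bay_kitchen), open(d_hall_kitchen), open(d_lab_bay)}

== RESULT ==
["at(kitchen)", "key_at(k2,bay)", "open(d_bay_kitchen)", "open(d_hall_kitchen)", "open(d_lab_bay)"]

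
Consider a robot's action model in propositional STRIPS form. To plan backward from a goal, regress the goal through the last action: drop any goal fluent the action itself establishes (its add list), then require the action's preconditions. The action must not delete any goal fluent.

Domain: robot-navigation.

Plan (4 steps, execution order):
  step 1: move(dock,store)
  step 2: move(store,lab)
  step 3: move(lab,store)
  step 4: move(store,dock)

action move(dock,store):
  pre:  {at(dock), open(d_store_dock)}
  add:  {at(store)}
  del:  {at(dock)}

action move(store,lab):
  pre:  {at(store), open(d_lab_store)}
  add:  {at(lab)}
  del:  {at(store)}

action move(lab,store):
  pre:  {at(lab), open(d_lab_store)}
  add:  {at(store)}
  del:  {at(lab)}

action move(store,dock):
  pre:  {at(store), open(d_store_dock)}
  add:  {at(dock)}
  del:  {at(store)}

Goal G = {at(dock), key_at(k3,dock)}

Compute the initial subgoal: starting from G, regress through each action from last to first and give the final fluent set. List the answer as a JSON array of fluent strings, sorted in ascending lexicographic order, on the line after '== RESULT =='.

Work backward from the goal:
  through step 4 (move(store,dock)): drop {at(dock)}, keep {key_at(k3,dock)}, require {at(store), open(d_store_dock)}
    → {at(store), key_at(k3,dock), open(d_store_dock)}
  through step 3 (move(lab,store)): drop {at(store)}, keep {key_at(k3,dock), open(d_store_dock)}, require {at(lab), open(d_lab_store)}
    → {at(lab), key_at(k3,dock), open(d_lab_store), open(d_store_dock)}
  through step 2 (move(store,lab)): drop {at(lab)}, keep {key_at(k3,dock), open(d_lab_store), open(d_store_dock)}, require {at(store), open(d_lab_store)}
    → {at(store), key_at(k3,dock), open(d_lab_store), open(d_store_dock)}
  through step 1 (move(dock,store)): drop {at(store)}, keep {key_at(k3,dock), open(d_lab_store), open(d_store_dock)}, require {at(dock), open(d_store_dock)}
    → {at(dock), key_at(k3,dock), open(d_lab_store), open(d_store_dock)}

== RESULT ==
["at(dock)", "key_at(k3,dock)", "open(d_lab_store)", "open(d_store_dock)"]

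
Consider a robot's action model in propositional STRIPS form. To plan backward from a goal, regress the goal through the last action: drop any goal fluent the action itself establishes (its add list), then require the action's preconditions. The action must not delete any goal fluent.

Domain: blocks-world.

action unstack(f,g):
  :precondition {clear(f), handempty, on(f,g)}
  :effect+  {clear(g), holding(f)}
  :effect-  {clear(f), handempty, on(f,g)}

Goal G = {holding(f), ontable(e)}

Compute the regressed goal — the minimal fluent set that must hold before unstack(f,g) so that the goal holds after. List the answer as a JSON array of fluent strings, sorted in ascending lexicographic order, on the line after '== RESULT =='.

Compute (G \ add) ∪ pre:
  G ∩ del = {}  (empty — regression defined)
  G \ add = {holding(f), ontable(e)} \ {clear(g), holding(f)} = {ontable(e)}
  ∪ pre   = {ontable(e)} ∪ {clear(f), handempty, on(f,g)}
          = {clear(f), handempty, on(f,g), ontable(e)}

== RESULT ==
["clear(f)", "handempty", "on(f,g)", "ontable(e)"]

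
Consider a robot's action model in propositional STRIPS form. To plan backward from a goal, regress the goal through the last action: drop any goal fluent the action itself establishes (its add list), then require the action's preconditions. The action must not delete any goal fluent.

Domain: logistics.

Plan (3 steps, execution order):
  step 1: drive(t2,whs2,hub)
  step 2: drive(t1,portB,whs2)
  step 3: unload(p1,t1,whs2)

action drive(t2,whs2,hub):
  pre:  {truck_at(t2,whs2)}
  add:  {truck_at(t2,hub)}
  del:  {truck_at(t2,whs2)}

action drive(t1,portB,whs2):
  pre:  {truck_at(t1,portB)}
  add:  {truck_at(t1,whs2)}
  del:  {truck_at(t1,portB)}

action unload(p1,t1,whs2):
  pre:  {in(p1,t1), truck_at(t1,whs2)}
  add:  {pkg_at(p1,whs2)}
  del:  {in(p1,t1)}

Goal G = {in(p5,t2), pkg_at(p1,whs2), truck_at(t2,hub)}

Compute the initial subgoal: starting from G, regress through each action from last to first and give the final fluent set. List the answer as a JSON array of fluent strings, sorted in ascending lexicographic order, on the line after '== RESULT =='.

Regress step by step:
  through step 3 (unload(p1,t1,whs2)): drop {pkg_at(p1,whs2)}, keep {in(p5,t2), truck_at(t2,hub)}, require {in(p1,t1), truck_at(t1,whs2)}
    → {in(p1,t1), in(p5,t2), truck_at(t1,whs2), truck_at(t2,hub)}
  through step 2 (drive(t1,portB,whs2)): drop {truck_at(t1,whs2)}, keep {in(p1,t1), in(p5,t2), truck_at(t2,hub)}, require {truck_at(t1,portB)}
    → {in(p1,t1), in(p5,t2), truck_at(t1,portB), truck_at(t2,hub)}
  through step 1 (drive(t2,whs2,hub)): drop {truck_at(t2,hub)}, keep {in(p1,t1), in(p5,t2), truck_at(t1,portB)}, require {truck_at(t2,whs2)}
    → {in(p1,t1), in(p5,t2), truck_at(t1,portB), truck_at(t2,whs2)}

== RESULT ==
["in(p1,t1)", "in(p5,t2)", "truck_at(t1,portB)", "truck_at(t2,whs2)"]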